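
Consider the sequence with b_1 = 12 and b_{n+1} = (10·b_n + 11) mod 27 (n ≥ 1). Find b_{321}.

Computing terms: b_1 = 12, b_2 = 23, b_3 = 25, b_4 = 18, b_5 = 2, b_6 = 4, b_7 = 24, b_8 = 8, b_9 = 10, b_{10} = 3, b_{11} = 14, b_{12} = 16, b_{13} = 9, b_{14} = 20, b_{15} = 22, b_{16} = 15, b_{17} = 26, b_{18} = 1, b_{19} = 21, b_{20} = 5, b_{21} = 7, b_{22} = 0, b_{23} = 11, b_{24} = 13, b_{25} = 6, b_{26} = 17, b_{27} = 19, b_{28} = 12.
Since b_{28} = b_1 = 12, the sequence is periodic with period 27.
(321 - 1) mod 27 = 23, so b_{321} = b_{24} = 13.

13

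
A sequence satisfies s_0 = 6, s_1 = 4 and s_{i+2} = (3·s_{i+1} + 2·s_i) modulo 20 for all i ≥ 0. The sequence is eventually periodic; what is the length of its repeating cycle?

Listing terms: s_0 = 6,  s_1 = 4,  s_2 = 4,  s_3 = 0,  s_4 = 8,  s_5 = 4,  s_6 = 8,  s_7 = 12,  s_8 = 12,  s_9 = 0,  s_{10} = 4,  s_{11} = 12,  s_{12} = 4,  s_{13} = 16,  s_{14} = 16,  s_{15} = 0,  s_{16} = 12,  s_{17} = 16,  s_{18} = 12,  s_{19} = 8,  s_{20} = 8,  s_{21} = 0,  s_{22} = 16,  s_{23} = 8,  s_{24} = 16,  s_{25} = 4,  s_{26} = 4.
Since (s_{25}, s_{26}) = (s_1, s_2) = (4, 4) (two consecutive terms determine the rest), the sequence is eventually periodic: after a pre-period of length 1 it cycles with period 24.

24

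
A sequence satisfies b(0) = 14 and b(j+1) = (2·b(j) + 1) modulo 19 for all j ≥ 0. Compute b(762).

9

Listing terms: b(0) = 14; b(1) = 10; b(2) = 2; b(3) = 5; b(4) = 11; b(5) = 4; b(6) = 9; b(7) = 0; b(8) = 1; b(9) = 3; b(10) = 7; b(11) = 15; b(12) = 12; b(13) = 6; b(14) = 13; b(15) = 8; b(16) = 17; b(17) = 16; b(18) = 14.
The sequence repeats with period 18.
So b(762) = b(0 + ((762-0) mod 18)) = b(6) = 9.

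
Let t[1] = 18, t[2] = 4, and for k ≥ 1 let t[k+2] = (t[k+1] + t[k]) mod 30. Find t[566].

t[1] = 18,  t[2] = 4,  t[3] = 22,  t[4] = 26,  t[5] = 18,  t[6] = 14,  t[7] = 2,  t[8] = 16,  t[9] = 18,  t[10] = 4.
Since (t[9], t[10]) = (t[1], t[2]) = (18, 4) (two consecutive terms determine the rest), the sequence is periodic with period 8.
(566 - 1) mod 8 = 5, so t[566] = t[6] = 14.

14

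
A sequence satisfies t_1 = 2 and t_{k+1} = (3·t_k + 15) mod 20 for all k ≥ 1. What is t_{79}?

t_1 = 2,  t_2 = 1,  t_3 = 18,  t_4 = 9,  t_5 = 2.
Since t_5 = t_1 = 2, the sequence is periodic with period 4.
(79 - 1) mod 4 = 2, so t_{79} = t_3 = 18.

18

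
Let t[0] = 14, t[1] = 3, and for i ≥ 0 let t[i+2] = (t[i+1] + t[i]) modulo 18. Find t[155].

11

We have t[0] = 14, t[1] = 3, t[2] = 17, t[3] = 2, t[4] = 1, t[5] = 3, t[6] = 4, t[7] = 7, t[8] = 11, t[9] = 0, t[10] = 11, t[11] = 11, t[12] = 4, t[13] = 15, t[14] = 1, t[15] = 16, t[16] = 17, t[17] = 15, t[18] = 14, t[19] = 11, t[20] = 7, t[21] = 0, t[22] = 7, t[23] = 7, t[24] = 14, t[25] = 3.
Since (t[24], t[25]) = (t[0], t[1]) = (14, 3) (two consecutive terms determine the rest), the sequence is periodic with period 24.
(155 - 0) mod 24 = 11, so t[155] = t[11] = 11.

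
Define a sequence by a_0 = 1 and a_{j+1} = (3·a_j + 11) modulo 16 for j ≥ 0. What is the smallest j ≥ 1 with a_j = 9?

4

Computing terms: a_0 = 1, a_1 = 14, a_2 = 5, a_3 = 10, a_4 = 9, a_5 = 6, a_6 = 13, a_7 = 2, a_8 = 1.
Since a_8 = a_0 = 1, the sequence is periodic with period 8.
The value 9 first appears (with j ≥ 1) at a_4.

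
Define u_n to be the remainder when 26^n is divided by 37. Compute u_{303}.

Listing terms: u_1 = 26,  u_2 = 10,  u_3 = 1,  u_4 = 26.
Since u_4 = u_1 = 26, the sequence is periodic with period 3.
(303 - 1) mod 3 = 2, so u_{303} = u_3 = 1.

1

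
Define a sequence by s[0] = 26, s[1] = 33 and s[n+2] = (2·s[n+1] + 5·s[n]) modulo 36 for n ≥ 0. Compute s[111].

Computing terms: s[0] = 26; s[1] = 33; s[2] = 16; s[3] = 17; s[4] = 6; s[5] = 25; s[6] = 8; s[7] = 33; s[8] = 34; s[9] = 17; s[10] = 24; s[11] = 25; s[12] = 26; s[13] = 33.
Since (s[12], s[13]) = (s[0], s[1]) = (26, 33) (two consecutive terms determine the rest), the sequence is periodic with period 12.
So s[111] = s[0 + ((111-0) mod 12)] = s[3] = 17.

17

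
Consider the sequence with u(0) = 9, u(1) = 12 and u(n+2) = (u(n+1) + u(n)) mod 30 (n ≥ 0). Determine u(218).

21

u(0) = 9; u(1) = 12; u(2) = 21; u(3) = 3; u(4) = 24; u(5) = 27; u(6) = 21; u(7) = 18; u(8) = 9; u(9) = 27; u(10) = 6; u(11) = 3; u(12) = 9; u(13) = 12.
Since (u(12), u(13)) = (u(0), u(1)) = (9, 12) (two consecutive terms determine the rest), the sequence is periodic with period 12.
(218 - 0) mod 12 = 2, so u(218) = u(2) = 21.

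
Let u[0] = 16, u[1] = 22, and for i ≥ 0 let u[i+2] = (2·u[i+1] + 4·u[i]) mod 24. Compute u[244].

We have u[0] = 16,  u[1] = 22,  u[2] = 12,  u[3] = 16,  u[4] = 8,  u[5] = 8,  u[6] = 0,  u[7] = 8,  u[8] = 16,  u[9] = 16,  u[10] = 0,  u[11] = 16,  u[12] = 8.
Since (u[11], u[12]) = (u[3], u[4]) = (16, 8) (two consecutive terms determine the rest), the sequence is eventually periodic: after a pre-period of length 3 it cycles with period 8.
For i ≥ 3, u[i] depends only on (i - 3) mod 8. (244 - 3) mod 8 = 1, so u[244] = u[4] = 8.

8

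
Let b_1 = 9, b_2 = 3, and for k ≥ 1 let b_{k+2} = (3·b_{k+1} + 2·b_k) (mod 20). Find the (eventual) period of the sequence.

24

We have b_1 = 9, b_2 = 3, b_3 = 7, b_4 = 7, b_5 = 15, b_6 = 19, b_7 = 7, b_8 = 19, b_9 = 11, b_{10} = 11, b_{11} = 15, b_{12} = 7, b_{13} = 11, b_{14} = 7, b_{15} = 3, b_{16} = 3, b_{17} = 15, b_{18} = 11, b_{19} = 3, b_{20} = 11, b_{21} = 19, b_{22} = 19, b_{23} = 15, b_{24} = 3, b_{25} = 19, b_{26} = 3, b_{27} = 7.
Since (b_{26}, b_{27}) = (b_2, b_3) = (3, 7) (two consecutive terms determine the rest), the sequence is eventually periodic: after a pre-period of length 1 it cycles with period 24.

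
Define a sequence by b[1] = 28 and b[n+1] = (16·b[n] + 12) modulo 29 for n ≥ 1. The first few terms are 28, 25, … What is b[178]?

Listing terms: b[1] = 28,  b[2] = 25,  b[3] = 6,  b[4] = 21,  b[5] = 0,  b[6] = 12,  b[7] = 1,  b[8] = 28.
The sequence repeats with period 7.
(178 - 1) mod 7 = 2, so b[178] = b[3] = 6.

6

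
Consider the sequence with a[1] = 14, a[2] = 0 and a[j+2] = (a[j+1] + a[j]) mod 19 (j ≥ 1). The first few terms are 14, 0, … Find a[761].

9

Computing terms: a[1] = 14, a[2] = 0, a[3] = 14, a[4] = 14, a[5] = 9, a[6] = 4, a[7] = 13, a[8] = 17, a[9] = 11, a[10] = 9, a[11] = 1, a[12] = 10, a[13] = 11, a[14] = 2, a[15] = 13, a[16] = 15, a[17] = 9, a[18] = 5, a[19] = 14, a[20] = 0.
The sequence repeats with period 18.
(761 - 1) mod 18 = 4, so a[761] = a[5] = 9.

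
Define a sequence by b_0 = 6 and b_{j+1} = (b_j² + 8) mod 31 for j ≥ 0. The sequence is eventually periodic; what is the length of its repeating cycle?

9

We have b_0 = 6,  b_1 = 13,  b_2 = 22,  b_3 = 27,  b_4 = 24,  b_5 = 26,  b_6 = 2,  b_7 = 12,  b_8 = 28,  b_9 = 17,  b_{10} = 18,  b_{11} = 22.
Since b_{11} = b_2 = 22, the sequence is eventually periodic: after a pre-period of length 2 it cycles with period 9.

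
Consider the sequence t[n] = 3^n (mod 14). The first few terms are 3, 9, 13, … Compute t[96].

1

We have t[1] = 3; t[2] = 9; t[3] = 13; t[4] = 11; t[5] = 5; t[6] = 1; t[7] = 3.
The sequence repeats with period 6.
So t[96] = t[1 + ((96-1) mod 6)] = t[6] = 1.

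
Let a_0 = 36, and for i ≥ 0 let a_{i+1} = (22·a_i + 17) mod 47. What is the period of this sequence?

46

a_0 = 36,  a_1 = 10,  a_2 = 2,  a_3 = 14,  a_4 = 43,  a_5 = 23,  a_6 = 6,  a_7 = 8,  a_8 = 5,  a_9 = 33,  a_{10} = 38,  a_{11} = 7,  a_{12} = 30,  a_{13} = 19,  a_{14} = 12,  a_{15} = 46,  a_{16} = 42,  a_{17} = 1,  a_{18} = 39,  a_{19} = 29,  a_{20} = 44,  a_{21} = 45,  a_{22} = 20,  a_{23} = 34,  a_{24} = 13,  a_{25} = 21,  a_{26} = 9,  a_{27} = 27,  a_{28} = 0,  a_{29} = 17,  a_{30} = 15,  a_{31} = 18,  a_{32} = 37,  a_{33} = 32,  a_{34} = 16,  a_{35} = 40,  a_{36} = 4,  a_{37} = 11,  a_{38} = 24,  a_{39} = 28,  a_{40} = 22,  a_{41} = 31,  a_{42} = 41,  a_{43} = 26,  a_{44} = 25,  a_{45} = 3,  a_{46} = 36.
The sequence repeats with period 46.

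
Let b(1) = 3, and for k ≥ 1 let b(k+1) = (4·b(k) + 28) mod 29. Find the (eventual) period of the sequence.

Computing terms: b(1) = 3,  b(2) = 11,  b(3) = 14,  b(4) = 26,  b(5) = 16,  b(6) = 5,  b(7) = 19,  b(8) = 17,  b(9) = 9,  b(10) = 6,  b(11) = 23,  b(12) = 4,  b(13) = 15,  b(14) = 1,  b(15) = 3.
Since b(15) = b(1) = 3, the sequence is periodic with period 14.

14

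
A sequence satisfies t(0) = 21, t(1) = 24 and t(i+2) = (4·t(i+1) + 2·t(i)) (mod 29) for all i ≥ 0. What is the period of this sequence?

28

We have t(0) = 21; t(1) = 24; t(2) = 22; t(3) = 20; t(4) = 8; t(5) = 14; t(6) = 14; t(7) = 26; t(8) = 16; t(9) = 0; t(10) = 3; t(11) = 12; t(12) = 25; t(13) = 8; t(14) = 24; t(15) = 25; t(16) = 3; t(17) = 4; t(18) = 22; t(19) = 9; t(20) = 22; t(21) = 19; t(22) = 4; t(23) = 25; t(24) = 21; t(25) = 18; t(26) = 27; t(27) = 28; t(28) = 21; t(29) = 24.
The sequence repeats with period 28.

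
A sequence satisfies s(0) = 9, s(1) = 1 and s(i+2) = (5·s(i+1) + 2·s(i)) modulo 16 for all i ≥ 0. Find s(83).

We have s(0) = 9, s(1) = 1, s(2) = 7, s(3) = 5, s(4) = 7, s(5) = 13, s(6) = 15, s(7) = 5, s(8) = 7.
Since (s(7), s(8)) = (s(3), s(4)) = (5, 7) (two consecutive terms determine the rest), the sequence is eventually periodic: after a pre-period of length 3 it cycles with period 4.
For i ≥ 3, s(i) depends only on (i - 3) mod 4. (83 - 3) mod 4 = 0, so s(83) = s(3) = 5.

5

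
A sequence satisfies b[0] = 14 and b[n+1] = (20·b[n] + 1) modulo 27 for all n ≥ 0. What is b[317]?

2

Listing terms: b[0] = 14,  b[1] = 11,  b[2] = 5,  b[3] = 20,  b[4] = 23,  b[5] = 2,  b[6] = 14.
The sequence repeats with period 6.
(317 - 0) mod 6 = 5, so b[317] = b[5] = 2.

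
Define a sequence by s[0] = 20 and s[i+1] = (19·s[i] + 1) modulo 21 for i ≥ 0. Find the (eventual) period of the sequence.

Listing terms: s[0] = 20; s[1] = 3; s[2] = 16; s[3] = 11; s[4] = 0; s[5] = 1; s[6] = 20.
The sequence repeats with period 6.

6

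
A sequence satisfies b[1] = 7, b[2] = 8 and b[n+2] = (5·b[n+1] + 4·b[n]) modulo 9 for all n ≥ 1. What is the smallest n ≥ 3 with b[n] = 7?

6

b[1] = 7,  b[2] = 8,  b[3] = 5,  b[4] = 3,  b[5] = 8,  b[6] = 7,  b[7] = 4,  b[8] = 3,  b[9] = 4,  b[10] = 5,  b[11] = 5,  b[12] = 0,  b[13] = 2,  b[14] = 1,  b[15] = 4,  b[16] = 6,  b[17] = 1,  b[18] = 2,  b[19] = 5,  b[20] = 6,  b[21] = 5,  b[22] = 4,  b[23] = 4,  b[24] = 0,  b[25] = 7,  b[26] = 8.
Since (b[25], b[26]) = (b[1], b[2]) = (7, 8) (two consecutive terms determine the rest), the sequence is periodic with period 24.
The value 7 first appears (with n ≥ 3) at b[6].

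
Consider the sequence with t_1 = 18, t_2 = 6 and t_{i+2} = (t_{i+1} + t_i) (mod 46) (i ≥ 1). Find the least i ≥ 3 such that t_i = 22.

11

We have t_1 = 18, t_2 = 6, t_3 = 24, t_4 = 30, t_5 = 8, t_6 = 38, t_7 = 0, t_8 = 38, t_9 = 38, t_{10} = 30, t_{11} = 22, t_{12} = 6, t_{13} = 28, t_{14} = 34, t_{15} = 16, t_{16} = 4, t_{17} = 20, t_{18} = 24, t_{19} = 44, t_{20} = 22, t_{21} = 20, t_{22} = 42, t_{23} = 16, t_{24} = 12, t_{25} = 28, t_{26} = 40, t_{27} = 22, t_{28} = 16, t_{29} = 38, t_{30} = 8, t_{31} = 0, t_{32} = 8, t_{33} = 8, t_{34} = 16, t_{35} = 24, t_{36} = 40, t_{37} = 18, t_{38} = 12, t_{39} = 30, t_{40} = 42, t_{41} = 26, t_{42} = 22, t_{43} = 2, t_{44} = 24, t_{45} = 26, t_{46} = 4, t_{47} = 30, t_{48} = 34, t_{49} = 18, t_{50} = 6.
The sequence repeats with period 48.
The value 22 first appears (with i ≥ 3) at t_{11}.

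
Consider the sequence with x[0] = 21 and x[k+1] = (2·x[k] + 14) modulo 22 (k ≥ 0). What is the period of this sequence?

10

Computing terms: x[0] = 21, x[1] = 12, x[2] = 16, x[3] = 2, x[4] = 18, x[5] = 6, x[6] = 4, x[7] = 0, x[8] = 14, x[9] = 20, x[10] = 10, x[11] = 12.
Since x[11] = x[1] = 12, the sequence is eventually periodic: after a pre-period of length 1 it cycles with period 10.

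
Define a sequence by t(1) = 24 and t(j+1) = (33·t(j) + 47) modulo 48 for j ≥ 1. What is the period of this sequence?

16

We have t(1) = 24; t(2) = 23; t(3) = 38; t(4) = 5; t(5) = 20; t(6) = 35; t(7) = 2; t(8) = 17; t(9) = 32; t(10) = 47; t(11) = 14; t(12) = 29; t(13) = 44; t(14) = 11; t(15) = 26; t(16) = 41; t(17) = 8; t(18) = 23.
Since t(18) = t(2) = 23, the sequence is eventually periodic: after a pre-period of length 1 it cycles with period 16.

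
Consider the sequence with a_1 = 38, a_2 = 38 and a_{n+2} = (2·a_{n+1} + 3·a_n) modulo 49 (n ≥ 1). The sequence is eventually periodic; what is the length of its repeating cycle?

42

Listing terms: a_1 = 38; a_2 = 38; a_3 = 43; a_4 = 4; a_5 = 39; a_6 = 41; a_7 = 3; a_8 = 31; a_9 = 22; a_{10} = 39; a_{11} = 46; a_{12} = 13; a_{13} = 17; a_{14} = 24; a_{15} = 1; a_{16} = 25; a_{17} = 4; a_{18} = 34; a_{19} = 31; a_{20} = 17; a_{21} = 29; a_{22} = 11; a_{23} = 11; a_{24} = 6; a_{25} = 45; a_{26} = 10; a_{27} = 8; a_{28} = 46; a_{29} = 18; a_{30} = 27; a_{31} = 10; a_{32} = 3; a_{33} = 36; a_{34} = 32; a_{35} = 25; a_{36} = 48; a_{37} = 24; a_{38} = 45; a_{39} = 15; a_{40} = 18; a_{41} = 32; a_{42} = 20; a_{43} = 38; a_{44} = 38.
The sequence repeats with period 42.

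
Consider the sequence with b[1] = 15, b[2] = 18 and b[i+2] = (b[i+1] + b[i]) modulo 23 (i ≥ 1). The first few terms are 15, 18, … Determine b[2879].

We have b[1] = 15,  b[2] = 18,  b[3] = 10,  b[4] = 5,  b[5] = 15,  b[6] = 20,  b[7] = 12,  b[8] = 9,  b[9] = 21,  b[10] = 7,  b[11] = 5,  b[12] = 12,  b[13] = 17,  b[14] = 6,  b[15] = 0,  b[16] = 6,  b[17] = 6,  b[18] = 12,  b[19] = 18,  b[20] = 7,  b[21] = 2,  b[22] = 9,  b[23] = 11,  b[24] = 20,  b[25] = 8,  b[26] = 5,  b[27] = 13,  b[28] = 18,  b[29] = 8,  b[30] = 3,  b[31] = 11,  b[32] = 14,  b[33] = 2,  b[34] = 16,  b[35] = 18,  b[36] = 11,  b[37] = 6,  b[38] = 17,  b[39] = 0,  b[40] = 17,  b[41] = 17,  b[42] = 11,  b[43] = 5,  b[44] = 16,  b[45] = 21,  b[46] = 14,  b[47] = 12,  b[48] = 3,  b[49] = 15,  b[50] = 18.
The sequence repeats with period 48.
(2879 - 1) mod 48 = 46, so b[2879] = b[47] = 12.

12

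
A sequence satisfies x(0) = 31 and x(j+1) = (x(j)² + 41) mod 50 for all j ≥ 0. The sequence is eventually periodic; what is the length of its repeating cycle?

x(0) = 31, x(1) = 2, x(2) = 45, x(3) = 16, x(4) = 47, x(5) = 0, x(6) = 41, x(7) = 22, x(8) = 25, x(9) = 16.
Since x(9) = x(3) = 16, the sequence is eventually periodic: after a pre-period of length 3 it cycles with period 6.

6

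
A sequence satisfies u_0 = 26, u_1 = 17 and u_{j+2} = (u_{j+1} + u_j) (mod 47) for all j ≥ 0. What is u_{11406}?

Computing terms: u_0 = 26; u_1 = 17; u_2 = 43; u_3 = 13; u_4 = 9; u_5 = 22; u_6 = 31; u_7 = 6; u_8 = 37; u_9 = 43; u_{10} = 33; u_{11} = 29; u_{12} = 15; u_{13} = 44; u_{14} = 12; u_{15} = 9; u_{16} = 21; u_{17} = 30; u_{18} = 4; u_{19} = 34; u_{20} = 38; u_{21} = 25; u_{22} = 16; u_{23} = 41; u_{24} = 10; u_{25} = 4; u_{26} = 14; u_{27} = 18; u_{28} = 32; u_{29} = 3; u_{30} = 35; u_{31} = 38; u_{32} = 26; u_{33} = 17.
Since (u_{32}, u_{33}) = (u_0, u_1) = (26, 17) (two consecutive terms determine the rest), the sequence is periodic with period 32.
So u_{11406} = u_{0 + ((11406-0) mod 32)} = u_{14} = 12.

12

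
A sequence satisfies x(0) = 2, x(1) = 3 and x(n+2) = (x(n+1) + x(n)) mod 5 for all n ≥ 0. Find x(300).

x(0) = 2; x(1) = 3; x(2) = 0; x(3) = 3; x(4) = 3; x(5) = 1; x(6) = 4; x(7) = 0; x(8) = 4; x(9) = 4; x(10) = 3; x(11) = 2; x(12) = 0; x(13) = 2; x(14) = 2; x(15) = 4; x(16) = 1; x(17) = 0; x(18) = 1; x(19) = 1; x(20) = 2; x(21) = 3.
Since (x(20), x(21)) = (x(0), x(1)) = (2, 3) (two consecutive terms determine the rest), the sequence is periodic with period 20.
(300 - 0) mod 20 = 0, so x(300) = x(0) = 2.

2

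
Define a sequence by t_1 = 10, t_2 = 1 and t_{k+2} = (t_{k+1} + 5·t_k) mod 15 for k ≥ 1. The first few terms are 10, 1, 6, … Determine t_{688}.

t_1 = 10; t_2 = 1; t_3 = 6; t_4 = 11; t_5 = 11; t_6 = 6; t_7 = 1; t_8 = 1; t_9 = 6.
Since (t_8, t_9) = (t_2, t_3) = (1, 6) (two consecutive terms determine the rest), the sequence is eventually periodic: after a pre-period of length 1 it cycles with period 6.
For k ≥ 2, t_k depends only on (k - 2) mod 6. (688 - 2) mod 6 = 2, so t_{688} = t_4 = 11.

11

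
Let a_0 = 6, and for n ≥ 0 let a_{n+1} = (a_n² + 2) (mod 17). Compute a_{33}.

4

Listing terms: a_0 = 6; a_1 = 4; a_2 = 1; a_3 = 3; a_4 = 11; a_5 = 4.
Since a_5 = a_1 = 4, the sequence is eventually periodic: after a pre-period of length 1 it cycles with period 4.
For n ≥ 1, a_n depends only on (n - 1) mod 4. (33 - 1) mod 4 = 0, so a_{33} = a_1 = 4.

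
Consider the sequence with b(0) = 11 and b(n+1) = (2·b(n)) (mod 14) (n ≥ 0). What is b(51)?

4

Computing terms: b(0) = 11,  b(1) = 8,  b(2) = 2,  b(3) = 4,  b(4) = 8.
Since b(4) = b(1) = 8, the sequence is eventually periodic: after a pre-period of length 1 it cycles with period 3.
For n ≥ 1, b(n) depends only on (n - 1) mod 3. (51 - 1) mod 3 = 2, so b(51) = b(3) = 4.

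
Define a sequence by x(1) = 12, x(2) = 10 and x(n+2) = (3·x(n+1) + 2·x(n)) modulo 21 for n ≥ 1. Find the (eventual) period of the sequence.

48

Listing terms: x(1) = 12; x(2) = 10; x(3) = 12; x(4) = 14; x(5) = 3; x(6) = 16; x(7) = 12; x(8) = 5; x(9) = 18; x(10) = 1; x(11) = 18; x(12) = 14; x(13) = 15; x(14) = 10; x(15) = 18; x(16) = 11; x(17) = 6; x(18) = 19; x(19) = 6; x(20) = 14; x(21) = 12; x(22) = 1; x(23) = 6; x(24) = 20; x(25) = 9; x(26) = 4; x(27) = 9; x(28) = 14; x(29) = 18; x(30) = 19; x(31) = 9; x(32) = 2; x(33) = 3; x(34) = 13; x(35) = 3; x(36) = 14; x(37) = 6; x(38) = 4; x(39) = 3; x(40) = 17; x(41) = 15; x(42) = 16; x(43) = 15; x(44) = 14; x(45) = 9; x(46) = 13; x(47) = 15; x(48) = 8; x(49) = 12; x(50) = 10.
The sequence repeats with period 48.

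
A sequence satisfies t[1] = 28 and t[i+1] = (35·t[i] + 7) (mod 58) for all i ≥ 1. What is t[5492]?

27

Computing terms: t[1] = 28; t[2] = 1; t[3] = 42; t[4] = 27; t[5] = 24; t[6] = 35; t[7] = 14; t[8] = 33; t[9] = 2; t[10] = 19; t[11] = 34; t[12] = 37; t[13] = 26; t[14] = 47; t[15] = 28.
The sequence repeats with period 14.
So t[5492] = t[1 + ((5492-1) mod 14)] = t[4] = 27.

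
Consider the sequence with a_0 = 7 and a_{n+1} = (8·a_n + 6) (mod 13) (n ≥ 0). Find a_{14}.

a_0 = 7, a_1 = 10, a_2 = 8, a_3 = 5, a_4 = 7.
The sequence repeats with period 4.
(14 - 0) mod 4 = 2, so a_{14} = a_2 = 8.

8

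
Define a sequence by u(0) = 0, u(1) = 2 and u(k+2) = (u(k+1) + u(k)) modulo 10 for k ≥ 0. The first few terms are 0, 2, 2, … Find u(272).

u(0) = 0; u(1) = 2; u(2) = 2; u(3) = 4; u(4) = 6; u(5) = 0; u(6) = 6; u(7) = 6; u(8) = 2; u(9) = 8; u(10) = 0; u(11) = 8; u(12) = 8; u(13) = 6; u(14) = 4; u(15) = 0; u(16) = 4; u(17) = 4; u(18) = 8; u(19) = 2; u(20) = 0; u(21) = 2.
The sequence repeats with period 20.
So u(272) = u(0 + ((272-0) mod 20)) = u(12) = 8.

8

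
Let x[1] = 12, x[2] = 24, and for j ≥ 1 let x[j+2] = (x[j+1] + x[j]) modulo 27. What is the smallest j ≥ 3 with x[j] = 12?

Listing terms: x[1] = 12,  x[2] = 24,  x[3] = 9,  x[4] = 6,  x[5] = 15,  x[6] = 21,  x[7] = 9,  x[8] = 3,  x[9] = 12,  x[10] = 15,  x[11] = 0,  x[12] = 15,  x[13] = 15,  x[14] = 3,  x[15] = 18,  x[16] = 21,  x[17] = 12,  x[18] = 6,  x[19] = 18,  x[20] = 24,  x[21] = 15,  x[22] = 12,  x[23] = 0,  x[24] = 12,  x[25] = 12,  x[26] = 24.
The sequence repeats with period 24.
The value 12 first appears (with j ≥ 3) at x[9].

9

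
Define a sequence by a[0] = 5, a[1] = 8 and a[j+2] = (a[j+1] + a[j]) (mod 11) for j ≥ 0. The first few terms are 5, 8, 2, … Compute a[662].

Listing terms: a[0] = 5,  a[1] = 8,  a[2] = 2,  a[3] = 10,  a[4] = 1,  a[5] = 0,  a[6] = 1,  a[7] = 1,  a[8] = 2,  a[9] = 3,  a[10] = 5,  a[11] = 8.
The sequence repeats with period 10.
So a[662] = a[0 + ((662-0) mod 10)] = a[2] = 2.

2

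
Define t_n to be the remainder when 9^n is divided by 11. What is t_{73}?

3

We have t_1 = 9, t_2 = 4, t_3 = 3, t_4 = 5, t_5 = 1, t_6 = 9.
Since t_6 = t_1 = 9, the sequence is periodic with period 5.
(73 - 1) mod 5 = 2, so t_{73} = t_3 = 3.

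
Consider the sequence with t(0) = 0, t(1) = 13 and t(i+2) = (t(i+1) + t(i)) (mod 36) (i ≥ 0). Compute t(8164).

3

Computing terms: t(0) = 0,  t(1) = 13,  t(2) = 13,  t(3) = 26,  t(4) = 3,  t(5) = 29,  t(6) = 32,  t(7) = 25,  t(8) = 21,  t(9) = 10,  t(10) = 31,  t(11) = 5,  t(12) = 0,  t(13) = 5,  t(14) = 5,  t(15) = 10,  t(16) = 15,  t(17) = 25,  t(18) = 4,  t(19) = 29,  t(20) = 33,  t(21) = 26,  t(22) = 23,  t(23) = 13,  t(24) = 0,  t(25) = 13.
The sequence repeats with period 24.
(8164 - 0) mod 24 = 4, so t(8164) = t(4) = 3.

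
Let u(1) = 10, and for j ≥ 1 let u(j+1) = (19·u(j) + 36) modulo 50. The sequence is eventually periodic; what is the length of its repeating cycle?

10

We have u(1) = 10; u(2) = 26; u(3) = 30; u(4) = 6; u(5) = 0; u(6) = 36; u(7) = 20; u(8) = 16; u(9) = 40; u(10) = 46; u(11) = 10.
The sequence repeats with period 10.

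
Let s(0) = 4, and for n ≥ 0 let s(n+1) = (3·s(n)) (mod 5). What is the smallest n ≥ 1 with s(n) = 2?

1

Computing terms: s(0) = 4,  s(1) = 2,  s(2) = 1,  s(3) = 3,  s(4) = 4.
The sequence repeats with period 4.
The value 2 first appears (with n ≥ 1) at s(1).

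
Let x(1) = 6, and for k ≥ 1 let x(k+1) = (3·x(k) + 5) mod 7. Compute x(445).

6

We have x(1) = 6,  x(2) = 2,  x(3) = 4,  x(4) = 3,  x(5) = 0,  x(6) = 5,  x(7) = 6.
Since x(7) = x(1) = 6, the sequence is periodic with period 6.
(445 - 1) mod 6 = 0, so x(445) = x(1) = 6.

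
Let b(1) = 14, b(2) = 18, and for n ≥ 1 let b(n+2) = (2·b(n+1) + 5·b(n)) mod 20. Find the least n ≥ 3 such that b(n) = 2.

Listing terms: b(1) = 14; b(2) = 18; b(3) = 6; b(4) = 2; b(5) = 14; b(6) = 18.
Since (b(5), b(6)) = (b(1), b(2)) = (14, 18) (two consecutive terms determine the rest), the sequence is periodic with period 4.
The value 2 first appears (with n ≥ 3) at b(4).

4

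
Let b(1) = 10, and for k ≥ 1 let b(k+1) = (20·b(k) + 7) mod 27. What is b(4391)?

22

We have b(1) = 10,  b(2) = 18,  b(3) = 16,  b(4) = 3,  b(5) = 13,  b(6) = 24,  b(7) = 1,  b(8) = 0,  b(9) = 7,  b(10) = 12,  b(11) = 4,  b(12) = 6,  b(13) = 19,  b(14) = 9,  b(15) = 25,  b(16) = 21,  b(17) = 22,  b(18) = 15,  b(19) = 10.
The sequence repeats with period 18.
So b(4391) = b(1 + ((4391-1) mod 18)) = b(17) = 22.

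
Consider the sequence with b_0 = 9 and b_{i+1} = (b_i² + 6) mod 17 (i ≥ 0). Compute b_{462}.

10

Listing terms: b_0 = 9; b_1 = 2; b_2 = 10; b_3 = 4; b_4 = 5; b_5 = 14; b_6 = 15; b_7 = 10.
Since b_7 = b_2 = 10, the sequence is eventually periodic: after a pre-period of length 2 it cycles with period 5.
For i ≥ 2, b_i depends only on (i - 2) mod 5. (462 - 2) mod 5 = 0, so b_{462} = b_2 = 10.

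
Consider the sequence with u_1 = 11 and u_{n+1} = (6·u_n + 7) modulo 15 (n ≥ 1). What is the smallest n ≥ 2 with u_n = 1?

Listing terms: u_1 = 11,  u_2 = 13,  u_3 = 10,  u_4 = 7,  u_5 = 4,  u_6 = 1,  u_7 = 13.
Since u_7 = u_2 = 13, the sequence is eventually periodic: after a pre-period of length 1 it cycles with period 5.
The value 1 first appears (with n ≥ 2) at u_6.

6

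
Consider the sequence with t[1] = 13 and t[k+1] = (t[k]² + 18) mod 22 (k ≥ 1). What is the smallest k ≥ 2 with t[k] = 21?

Listing terms: t[1] = 13; t[2] = 11; t[3] = 7; t[4] = 1; t[5] = 19; t[6] = 5; t[7] = 21; t[8] = 19.
Since t[8] = t[5] = 19, the sequence is eventually periodic: after a pre-period of length 4 it cycles with period 3.
The value 21 first appears (with k ≥ 2) at t[7].

7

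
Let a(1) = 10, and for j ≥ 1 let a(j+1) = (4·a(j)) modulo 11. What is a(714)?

2

Computing terms: a(1) = 10,  a(2) = 7,  a(3) = 6,  a(4) = 2,  a(5) = 8,  a(6) = 10.
Since a(6) = a(1) = 10, the sequence is periodic with period 5.
So a(714) = a(1 + ((714-1) mod 5)) = a(4) = 2.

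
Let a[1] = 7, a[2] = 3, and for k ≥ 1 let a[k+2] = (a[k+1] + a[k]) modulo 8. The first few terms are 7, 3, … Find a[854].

We have a[1] = 7; a[2] = 3; a[3] = 2; a[4] = 5; a[5] = 7; a[6] = 4; a[7] = 3; a[8] = 7; a[9] = 2; a[10] = 1; a[11] = 3; a[12] = 4; a[13] = 7; a[14] = 3.
Since (a[13], a[14]) = (a[1], a[2]) = (7, 3) (two consecutive terms determine the rest), the sequence is periodic with period 12.
(854 - 1) mod 12 = 1, so a[854] = a[2] = 3.

3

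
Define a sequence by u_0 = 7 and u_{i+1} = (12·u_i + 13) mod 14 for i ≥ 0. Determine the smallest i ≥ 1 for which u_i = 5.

Listing terms: u_0 = 7, u_1 = 13, u_2 = 1, u_3 = 11, u_4 = 5, u_5 = 3, u_6 = 7.
Since u_6 = u_0 = 7, the sequence is periodic with period 6.
The value 5 first appears (with i ≥ 1) at u_4.

4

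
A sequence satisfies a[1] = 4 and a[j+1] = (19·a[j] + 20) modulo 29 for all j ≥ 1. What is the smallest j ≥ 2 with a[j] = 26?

We have a[1] = 4, a[2] = 9, a[3] = 17, a[4] = 24, a[5] = 12, a[6] = 16, a[7] = 5, a[8] = 28, a[9] = 1, a[10] = 10, a[11] = 7, a[12] = 8, a[13] = 27, a[14] = 11, a[15] = 26, a[16] = 21, a[17] = 13, a[18] = 6, a[19] = 18, a[20] = 14, a[21] = 25, a[22] = 2, a[23] = 0, a[24] = 20, a[25] = 23, a[26] = 22, a[27] = 3, a[28] = 19, a[29] = 4.
The sequence repeats with period 28.
The value 26 first appears (with j ≥ 2) at a[15].

15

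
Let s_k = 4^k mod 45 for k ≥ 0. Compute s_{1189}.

4

s_0 = 1, s_1 = 4, s_2 = 16, s_3 = 19, s_4 = 31, s_5 = 34, s_6 = 1.
The sequence repeats with period 6.
(1189 - 0) mod 6 = 1, so s_{1189} = s_1 = 4.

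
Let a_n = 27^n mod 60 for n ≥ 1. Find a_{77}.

a_1 = 27; a_2 = 9; a_3 = 3; a_4 = 21; a_5 = 27.
Since a_5 = a_1 = 27, the sequence is periodic with period 4.
(77 - 1) mod 4 = 0, so a_{77} = a_1 = 27.

27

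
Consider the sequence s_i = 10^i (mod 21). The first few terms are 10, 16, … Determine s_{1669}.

10

We have s_1 = 10, s_2 = 16, s_3 = 13, s_4 = 4, s_5 = 19, s_6 = 1, s_7 = 10.
The sequence repeats with period 6.
(1669 - 1) mod 6 = 0, so s_{1669} = s_1 = 10.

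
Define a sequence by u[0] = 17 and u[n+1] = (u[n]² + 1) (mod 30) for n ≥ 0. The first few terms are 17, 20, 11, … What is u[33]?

2

Listing terms: u[0] = 17, u[1] = 20, u[2] = 11, u[3] = 2, u[4] = 5, u[5] = 26, u[6] = 17.
The sequence repeats with period 6.
(33 - 0) mod 6 = 3, so u[33] = u[3] = 2.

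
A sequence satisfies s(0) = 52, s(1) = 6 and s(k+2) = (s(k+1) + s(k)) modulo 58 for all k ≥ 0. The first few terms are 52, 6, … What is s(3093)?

12

s(0) = 52,  s(1) = 6,  s(2) = 0,  s(3) = 6,  s(4) = 6,  s(5) = 12,  s(6) = 18,  s(7) = 30,  s(8) = 48,  s(9) = 20,  s(10) = 10,  s(11) = 30,  s(12) = 40,  s(13) = 12,  s(14) = 52,  s(15) = 6.
The sequence repeats with period 14.
So s(3093) = s(0 + ((3093-0) mod 14)) = s(13) = 12.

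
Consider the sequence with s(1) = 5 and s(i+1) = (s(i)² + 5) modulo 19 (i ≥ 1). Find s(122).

11

s(1) = 5, s(2) = 11, s(3) = 12, s(4) = 16, s(5) = 14, s(6) = 11.
Since s(6) = s(2) = 11, the sequence is eventually periodic: after a pre-period of length 1 it cycles with period 4.
For i ≥ 2, s(i) depends only on (i - 2) mod 4. (122 - 2) mod 4 = 0, so s(122) = s(2) = 11.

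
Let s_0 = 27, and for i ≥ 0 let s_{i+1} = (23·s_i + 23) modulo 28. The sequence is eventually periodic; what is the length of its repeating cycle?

6

s_0 = 27; s_1 = 0; s_2 = 23; s_3 = 20; s_4 = 7; s_5 = 16; s_6 = 27.
The sequence repeats with period 6.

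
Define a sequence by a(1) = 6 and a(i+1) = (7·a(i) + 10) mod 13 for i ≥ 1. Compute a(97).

a(1) = 6,  a(2) = 0,  a(3) = 10,  a(4) = 2,  a(5) = 11,  a(6) = 9,  a(7) = 8,  a(8) = 1,  a(9) = 4,  a(10) = 12,  a(11) = 3,  a(12) = 5,  a(13) = 6.
Since a(13) = a(1) = 6, the sequence is periodic with period 12.
So a(97) = a(1 + ((97-1) mod 12)) = a(1) = 6.

6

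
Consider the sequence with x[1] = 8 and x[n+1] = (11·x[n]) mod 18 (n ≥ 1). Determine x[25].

We have x[1] = 8,  x[2] = 16,  x[3] = 14,  x[4] = 10,  x[5] = 2,  x[6] = 4,  x[7] = 8.
Since x[7] = x[1] = 8, the sequence is periodic with period 6.
(25 - 1) mod 6 = 0, so x[25] = x[1] = 8.

8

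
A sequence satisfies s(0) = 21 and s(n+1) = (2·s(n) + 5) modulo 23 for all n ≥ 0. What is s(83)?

Computing terms: s(0) = 21, s(1) = 1, s(2) = 7, s(3) = 19, s(4) = 20, s(5) = 22, s(6) = 3, s(7) = 11, s(8) = 4, s(9) = 13, s(10) = 8, s(11) = 21.
The sequence repeats with period 11.
(83 - 0) mod 11 = 6, so s(83) = s(6) = 3.

3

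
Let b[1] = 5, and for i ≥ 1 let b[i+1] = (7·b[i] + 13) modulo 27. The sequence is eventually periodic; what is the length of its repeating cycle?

Computing terms: b[1] = 5, b[2] = 21, b[3] = 25, b[4] = 26, b[5] = 6, b[6] = 1, b[7] = 20, b[8] = 18, b[9] = 4, b[10] = 14, b[11] = 3, b[12] = 7, b[13] = 8, b[14] = 15, b[15] = 10, b[16] = 2, b[17] = 0, b[18] = 13, b[19] = 23, b[20] = 12, b[21] = 16, b[22] = 17, b[23] = 24, b[24] = 19, b[25] = 11, b[26] = 9, b[27] = 22, b[28] = 5.
The sequence repeats with period 27.

27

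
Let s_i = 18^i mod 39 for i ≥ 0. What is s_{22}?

Computing terms: s_0 = 1; s_1 = 18; s_2 = 12; s_3 = 21; s_4 = 27; s_5 = 18.
Since s_5 = s_1 = 18, the sequence is eventually periodic: after a pre-period of length 1 it cycles with period 4.
For i ≥ 1, s_i depends only on (i - 1) mod 4. (22 - 1) mod 4 = 1, so s_{22} = s_2 = 12.

12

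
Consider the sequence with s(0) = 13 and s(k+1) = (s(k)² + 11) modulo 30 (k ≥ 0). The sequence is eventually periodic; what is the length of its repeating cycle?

Listing terms: s(0) = 13; s(1) = 0; s(2) = 11; s(3) = 12; s(4) = 5; s(5) = 6; s(6) = 17; s(7) = 0.
Since s(7) = s(1) = 0, the sequence is eventually periodic: after a pre-period of length 1 it cycles with period 6.

6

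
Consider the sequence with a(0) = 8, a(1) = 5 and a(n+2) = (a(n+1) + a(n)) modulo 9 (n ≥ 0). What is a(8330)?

4

a(0) = 8; a(1) = 5; a(2) = 4; a(3) = 0; a(4) = 4; a(5) = 4; a(6) = 8; a(7) = 3; a(8) = 2; a(9) = 5; a(10) = 7; a(11) = 3; a(12) = 1; a(13) = 4; a(14) = 5; a(15) = 0; a(16) = 5; a(17) = 5; a(18) = 1; a(19) = 6; a(20) = 7; a(21) = 4; a(22) = 2; a(23) = 6; a(24) = 8; a(25) = 5.
Since (a(24), a(25)) = (a(0), a(1)) = (8, 5) (two consecutive terms determine the rest), the sequence is periodic with period 24.
(8330 - 0) mod 24 = 2, so a(8330) = a(2) = 4.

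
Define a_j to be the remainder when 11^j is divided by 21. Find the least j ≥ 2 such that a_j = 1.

Listing terms: a_1 = 11; a_2 = 16; a_3 = 8; a_4 = 4; a_5 = 2; a_6 = 1; a_7 = 11.
Since a_7 = a_1 = 11, the sequence is periodic with period 6.
The value 1 first appears (with j ≥ 2) at a_6.

6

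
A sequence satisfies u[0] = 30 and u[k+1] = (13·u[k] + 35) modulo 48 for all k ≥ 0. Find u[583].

Listing terms: u[0] = 30; u[1] = 41; u[2] = 40; u[3] = 27; u[4] = 2; u[5] = 13; u[6] = 12; u[7] = 47; u[8] = 22; u[9] = 33; u[10] = 32; u[11] = 19; u[12] = 42; u[13] = 5; u[14] = 4; u[15] = 39; u[16] = 14; u[17] = 25; u[18] = 24; u[19] = 11; u[20] = 34; u[21] = 45; u[22] = 44; u[23] = 31; u[24] = 6; u[25] = 17; u[26] = 16; u[27] = 3; u[28] = 26; u[29] = 37; u[30] = 36; u[31] = 23; u[32] = 46; u[33] = 9; u[34] = 8; u[35] = 43; u[36] = 18; u[37] = 29; u[38] = 28; u[39] = 15; u[40] = 38; u[41] = 1; u[42] = 0; u[43] = 35; u[44] = 10; u[45] = 21; u[46] = 20; u[47] = 7; u[48] = 30.
The sequence repeats with period 48.
So u[583] = u[0 + ((583-0) mod 48)] = u[7] = 47.

47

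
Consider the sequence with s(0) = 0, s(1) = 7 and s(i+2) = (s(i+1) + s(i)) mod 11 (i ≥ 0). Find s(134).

s(0) = 0,  s(1) = 7,  s(2) = 7,  s(3) = 3,  s(4) = 10,  s(5) = 2,  s(6) = 1,  s(7) = 3,  s(8) = 4,  s(9) = 7,  s(10) = 0,  s(11) = 7.
Since (s(10), s(11)) = (s(0), s(1)) = (0, 7) (two consecutive terms determine the rest), the sequence is periodic with period 10.
(134 - 0) mod 10 = 4, so s(134) = s(4) = 10.

10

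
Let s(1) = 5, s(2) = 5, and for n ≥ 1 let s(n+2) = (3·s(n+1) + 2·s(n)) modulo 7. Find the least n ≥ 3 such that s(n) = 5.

Listing terms: s(1) = 5; s(2) = 5; s(3) = 4; s(4) = 1; s(5) = 4; s(6) = 0; s(7) = 1; s(8) = 3; s(9) = 4; s(10) = 4; s(11) = 6; s(12) = 5; s(13) = 6; s(14) = 0; s(15) = 5; s(16) = 1; s(17) = 6; s(18) = 6; s(19) = 2; s(20) = 4; s(21) = 2; s(22) = 0; s(23) = 4; s(24) = 5; s(25) = 2; s(26) = 2; s(27) = 3; s(28) = 6; s(29) = 3; s(30) = 0; s(31) = 6; s(32) = 4; s(33) = 3; s(34) = 3; s(35) = 1; s(36) = 2; s(37) = 1; s(38) = 0; s(39) = 2; s(40) = 6; s(41) = 1; s(42) = 1; s(43) = 5; s(44) = 3; s(45) = 5; s(46) = 0; s(47) = 3; s(48) = 2; s(49) = 5; s(50) = 5.
Since (s(49), s(50)) = (s(1), s(2)) = (5, 5) (two consecutive terms determine the rest), the sequence is periodic with period 48.
The value 5 first appears (with n ≥ 3) at s(12).

12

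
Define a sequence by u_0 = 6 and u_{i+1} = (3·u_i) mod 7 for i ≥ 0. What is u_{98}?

Computing terms: u_0 = 6,  u_1 = 4,  u_2 = 5,  u_3 = 1,  u_4 = 3,  u_5 = 2,  u_6 = 6.
Since u_6 = u_0 = 6, the sequence is periodic with period 6.
So u_{98} = u_{0 + ((98-0) mod 6)} = u_2 = 5.

5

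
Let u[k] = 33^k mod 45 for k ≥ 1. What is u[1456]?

Computing terms: u[1] = 33,  u[2] = 9,  u[3] = 27,  u[4] = 36,  u[5] = 18,  u[6] = 9.
Since u[6] = u[2] = 9, the sequence is eventually periodic: after a pre-period of length 1 it cycles with period 4.
For k ≥ 2, u[k] depends only on (k - 2) mod 4. (1456 - 2) mod 4 = 2, so u[1456] = u[4] = 36.

36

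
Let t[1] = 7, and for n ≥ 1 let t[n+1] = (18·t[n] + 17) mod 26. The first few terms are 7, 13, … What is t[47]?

17

Computing terms: t[1] = 7; t[2] = 13; t[3] = 17; t[4] = 11; t[5] = 7.
Since t[5] = t[1] = 7, the sequence is periodic with period 4.
So t[47] = t[1 + ((47-1) mod 4)] = t[3] = 17.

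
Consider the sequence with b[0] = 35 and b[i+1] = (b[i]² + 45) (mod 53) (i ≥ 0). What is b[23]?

We have b[0] = 35; b[1] = 51; b[2] = 49; b[3] = 8; b[4] = 3; b[5] = 1; b[6] = 46; b[7] = 41; b[8] = 30; b[9] = 44; b[10] = 20; b[11] = 21; b[12] = 9; b[13] = 20.
Since b[13] = b[10] = 20, the sequence is eventually periodic: after a pre-period of length 10 it cycles with period 3.
For i ≥ 10, b[i] depends only on (i - 10) mod 3. (23 - 10) mod 3 = 1, so b[23] = b[11] = 21.

21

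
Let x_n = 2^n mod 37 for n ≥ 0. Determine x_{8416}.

12

Listing terms: x_0 = 1,  x_1 = 2,  x_2 = 4,  x_3 = 8,  x_4 = 16,  x_5 = 32,  x_6 = 27,  x_7 = 17,  x_8 = 34,  x_9 = 31,  x_{10} = 25,  x_{11} = 13,  x_{12} = 26,  x_{13} = 15,  x_{14} = 30,  x_{15} = 23,  x_{16} = 9,  x_{17} = 18,  x_{18} = 36,  x_{19} = 35,  x_{20} = 33,  x_{21} = 29,  x_{22} = 21,  x_{23} = 5,  x_{24} = 10,  x_{25} = 20,  x_{26} = 3,  x_{27} = 6,  x_{28} = 12,  x_{29} = 24,  x_{30} = 11,  x_{31} = 22,  x_{32} = 7,  x_{33} = 14,  x_{34} = 28,  x_{35} = 19,  x_{36} = 1.
The sequence repeats with period 36.
(8416 - 0) mod 36 = 28, so x_{8416} = x_{28} = 12.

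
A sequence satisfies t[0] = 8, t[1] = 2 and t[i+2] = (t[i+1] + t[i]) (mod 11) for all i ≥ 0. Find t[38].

t[0] = 8,  t[1] = 2,  t[2] = 10,  t[3] = 1,  t[4] = 0,  t[5] = 1,  t[6] = 1,  t[7] = 2,  t[8] = 3,  t[9] = 5,  t[10] = 8,  t[11] = 2.
Since (t[10], t[11]) = (t[0], t[1]) = (8, 2) (two consecutive terms determine the rest), the sequence is periodic with period 10.
So t[38] = t[0 + ((38-0) mod 10)] = t[8] = 3.

3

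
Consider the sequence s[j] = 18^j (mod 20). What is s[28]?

Computing terms: s[0] = 1,  s[1] = 18,  s[2] = 4,  s[3] = 12,  s[4] = 16,  s[5] = 8,  s[6] = 4.
Since s[6] = s[2] = 4, the sequence is eventually periodic: after a pre-period of length 2 it cycles with period 4.
For j ≥ 2, s[j] depends only on (j - 2) mod 4. (28 - 2) mod 4 = 2, so s[28] = s[4] = 16.

16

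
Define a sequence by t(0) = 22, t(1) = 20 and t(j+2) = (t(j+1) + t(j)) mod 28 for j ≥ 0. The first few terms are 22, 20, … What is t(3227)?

t(0) = 22; t(1) = 20; t(2) = 14; t(3) = 6; t(4) = 20; t(5) = 26; t(6) = 18; t(7) = 16; t(8) = 6; t(9) = 22; t(10) = 0; t(11) = 22; t(12) = 22; t(13) = 16; t(14) = 10; t(15) = 26; t(16) = 8; t(17) = 6; t(18) = 14; t(19) = 20; t(20) = 6; t(21) = 26; t(22) = 4; t(23) = 2; t(24) = 6; t(25) = 8; t(26) = 14; t(27) = 22; t(28) = 8; t(29) = 2; t(30) = 10; t(31) = 12; t(32) = 22; t(33) = 6; t(34) = 0; t(35) = 6; t(36) = 6; t(37) = 12; t(38) = 18; t(39) = 2; t(40) = 20; t(41) = 22; t(42) = 14; t(43) = 8; t(44) = 22; t(45) = 2; t(46) = 24; t(47) = 26; t(48) = 22; t(49) = 20.
Since (t(48), t(49)) = (t(0), t(1)) = (22, 20) (two consecutive terms determine the rest), the sequence is periodic with period 48.
(3227 - 0) mod 48 = 11, so t(3227) = t(11) = 22.

22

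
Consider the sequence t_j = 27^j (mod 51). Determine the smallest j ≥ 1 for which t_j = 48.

We have t_0 = 1,  t_1 = 27,  t_2 = 15,  t_3 = 48,  t_4 = 21,  t_5 = 6,  t_6 = 9,  t_7 = 39,  t_8 = 33,  t_9 = 24,  t_{10} = 36,  t_{11} = 3,  t_{12} = 30,  t_{13} = 45,  t_{14} = 42,  t_{15} = 12,  t_{16} = 18,  t_{17} = 27.
Since t_{17} = t_1 = 27, the sequence is eventually periodic: after a pre-period of length 1 it cycles with period 16.
The value 48 first appears (with j ≥ 1) at t_3.

3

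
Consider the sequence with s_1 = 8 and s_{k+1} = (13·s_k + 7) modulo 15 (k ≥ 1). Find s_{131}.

0

Listing terms: s_1 = 8, s_2 = 6, s_3 = 10, s_4 = 2, s_5 = 3, s_6 = 1, s_7 = 5, s_8 = 12, s_9 = 13, s_{10} = 11, s_{11} = 0, s_{12} = 7, s_{13} = 8.
Since s_{13} = s_1 = 8, the sequence is periodic with period 12.
(131 - 1) mod 12 = 10, so s_{131} = s_{11} = 0.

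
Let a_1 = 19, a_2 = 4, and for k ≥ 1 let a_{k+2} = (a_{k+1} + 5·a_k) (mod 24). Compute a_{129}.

15

Computing terms: a_1 = 19; a_2 = 4; a_3 = 3; a_4 = 23; a_5 = 14; a_6 = 9; a_7 = 7; a_8 = 4; a_9 = 15; a_{10} = 11; a_{11} = 14; a_{12} = 21; a_{13} = 19; a_{14} = 4.
Since (a_{13}, a_{14}) = (a_1, a_2) = (19, 4) (two consecutive terms determine the rest), the sequence is periodic with period 12.
So a_{129} = a_{1 + ((129-1) mod 12)} = a_9 = 15.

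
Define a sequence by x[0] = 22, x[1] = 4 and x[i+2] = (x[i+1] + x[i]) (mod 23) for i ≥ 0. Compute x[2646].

4

x[0] = 22,  x[1] = 4,  x[2] = 3,  x[3] = 7,  x[4] = 10,  x[5] = 17,  x[6] = 4,  x[7] = 21,  x[8] = 2,  x[9] = 0,  x[10] = 2,  x[11] = 2,  x[12] = 4,  x[13] = 6,  x[14] = 10,  x[15] = 16,  x[16] = 3,  x[17] = 19,  x[18] = 22,  x[19] = 18,  x[20] = 17,  x[21] = 12,  x[22] = 6,  x[23] = 18,  x[24] = 1,  x[25] = 19,  x[26] = 20,  x[27] = 16,  x[28] = 13,  x[29] = 6,  x[30] = 19,  x[31] = 2,  x[32] = 21,  x[33] = 0,  x[34] = 21,  x[35] = 21,  x[36] = 19,  x[37] = 17,  x[38] = 13,  x[39] = 7,  x[40] = 20,  x[41] = 4,  x[42] = 1,  x[43] = 5,  x[44] = 6,  x[45] = 11,  x[46] = 17,  x[47] = 5,  x[48] = 22,  x[49] = 4.
Since (x[48], x[49]) = (x[0], x[1]) = (22, 4) (two consecutive terms determine the rest), the sequence is periodic with period 48.
(2646 - 0) mod 48 = 6, so x[2646] = x[6] = 4.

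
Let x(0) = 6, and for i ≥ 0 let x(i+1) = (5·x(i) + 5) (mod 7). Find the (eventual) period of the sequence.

Computing terms: x(0) = 6,  x(1) = 0,  x(2) = 5,  x(3) = 2,  x(4) = 1,  x(5) = 3,  x(6) = 6.
Since x(6) = x(0) = 6, the sequence is periodic with period 6.

6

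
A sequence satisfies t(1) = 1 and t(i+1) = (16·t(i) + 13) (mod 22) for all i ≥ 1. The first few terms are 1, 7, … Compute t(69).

11

We have t(1) = 1,  t(2) = 7,  t(3) = 15,  t(4) = 11,  t(5) = 13,  t(6) = 1.
The sequence repeats with period 5.
So t(69) = t(1 + ((69-1) mod 5)) = t(4) = 11.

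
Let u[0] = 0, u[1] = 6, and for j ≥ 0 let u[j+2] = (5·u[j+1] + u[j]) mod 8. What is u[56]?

Computing terms: u[0] = 0, u[1] = 6, u[2] = 6, u[3] = 4, u[4] = 2, u[5] = 6, u[6] = 0, u[7] = 6.
The sequence repeats with period 6.
(56 - 0) mod 6 = 2, so u[56] = u[2] = 6.

6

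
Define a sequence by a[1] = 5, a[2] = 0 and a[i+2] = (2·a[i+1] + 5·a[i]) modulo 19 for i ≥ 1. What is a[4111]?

Listing terms: a[1] = 5, a[2] = 0, a[3] = 6, a[4] = 12, a[5] = 16, a[6] = 16, a[7] = 17, a[8] = 0, a[9] = 9, a[10] = 18, a[11] = 5, a[12] = 5, a[13] = 16, a[14] = 0, a[15] = 4, a[16] = 8, a[17] = 17, a[18] = 17, a[19] = 5, a[20] = 0.
The sequence repeats with period 18.
(4111 - 1) mod 18 = 6, so a[4111] = a[7] = 17.

17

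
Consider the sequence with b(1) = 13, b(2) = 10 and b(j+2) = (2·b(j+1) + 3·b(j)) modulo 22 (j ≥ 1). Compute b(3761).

13

Computing terms: b(1) = 13; b(2) = 10; b(3) = 15; b(4) = 16; b(5) = 11; b(6) = 4; b(7) = 19; b(8) = 6; b(9) = 3; b(10) = 2; b(11) = 13; b(12) = 10.
The sequence repeats with period 10.
So b(3761) = b(1 + ((3761-1) mod 10)) = b(1) = 13.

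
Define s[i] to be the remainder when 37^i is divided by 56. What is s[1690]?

Listing terms: s[0] = 1; s[1] = 37; s[2] = 25; s[3] = 29; s[4] = 9; s[5] = 53; s[6] = 1.
The sequence repeats with period 6.
(1690 - 0) mod 6 = 4, so s[1690] = s[4] = 9.

9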